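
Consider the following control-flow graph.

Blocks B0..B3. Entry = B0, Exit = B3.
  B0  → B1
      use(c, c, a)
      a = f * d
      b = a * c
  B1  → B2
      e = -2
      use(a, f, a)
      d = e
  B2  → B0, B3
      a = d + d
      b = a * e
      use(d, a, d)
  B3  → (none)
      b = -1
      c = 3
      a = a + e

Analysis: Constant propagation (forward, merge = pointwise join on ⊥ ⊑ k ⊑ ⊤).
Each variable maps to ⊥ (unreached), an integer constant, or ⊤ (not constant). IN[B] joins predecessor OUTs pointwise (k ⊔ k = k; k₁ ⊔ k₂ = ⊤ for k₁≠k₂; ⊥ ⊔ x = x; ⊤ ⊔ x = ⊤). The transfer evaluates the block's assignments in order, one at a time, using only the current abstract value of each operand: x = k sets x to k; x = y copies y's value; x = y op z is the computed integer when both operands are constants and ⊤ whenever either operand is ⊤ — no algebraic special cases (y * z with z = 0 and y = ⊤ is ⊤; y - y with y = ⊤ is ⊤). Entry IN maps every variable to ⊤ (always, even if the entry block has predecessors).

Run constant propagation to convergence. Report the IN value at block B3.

Answer: {a: -4, b: 8, c: ⊤, d: -2, e: -2, f: ⊤}

Trace:
Fixpoint table:
  B0: | IN=(all ⊤) | OUT=(all ⊤)
  B1: | IN=(all ⊤) | OUT={d:-2, e:-2; rest ⊤}
  B2: | IN={d:-2, e:-2; rest ⊤} | OUT={a:-4, b:8, d:-2, e:-2; rest ⊤}
  B3: | IN={a:-4, b:8, d:-2, e:-2; rest ⊤} | OUT={a:-6, b:-1, c:3, d:-2, e:-2; rest ⊤}

Merge at B3: IN[B3] = OUT[B2] = {a: -4, b: 8, c: ⊤, d: -2, e: -2, f: ⊤}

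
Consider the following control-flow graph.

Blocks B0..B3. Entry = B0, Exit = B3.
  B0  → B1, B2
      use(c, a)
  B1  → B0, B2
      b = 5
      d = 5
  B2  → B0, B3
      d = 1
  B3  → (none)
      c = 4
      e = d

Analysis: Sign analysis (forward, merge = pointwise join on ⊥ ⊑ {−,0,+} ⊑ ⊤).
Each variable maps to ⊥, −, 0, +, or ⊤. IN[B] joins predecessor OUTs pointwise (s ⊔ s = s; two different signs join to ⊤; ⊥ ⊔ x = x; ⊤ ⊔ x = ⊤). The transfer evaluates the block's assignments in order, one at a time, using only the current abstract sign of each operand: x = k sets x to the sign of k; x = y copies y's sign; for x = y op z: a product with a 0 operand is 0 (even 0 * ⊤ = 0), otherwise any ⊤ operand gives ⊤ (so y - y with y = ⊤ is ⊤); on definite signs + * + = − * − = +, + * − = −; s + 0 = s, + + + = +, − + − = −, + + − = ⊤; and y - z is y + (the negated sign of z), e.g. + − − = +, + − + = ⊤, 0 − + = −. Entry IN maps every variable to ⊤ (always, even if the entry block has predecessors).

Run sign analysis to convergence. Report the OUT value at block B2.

Answer: {a: ⊤, b: ⊤, c: ⊤, d: +, e: ⊤, f: ⊤}

Trace:
Converged values:
  B0:  IN=(all ⊤)  OUT=(all ⊤)
  B1:  IN=(all ⊤)  OUT={b:+, d:+; rest ⊤}
  B2:  IN=(all ⊤)  OUT={d:+; rest ⊤}
  B3:  IN={d:+; rest ⊤}  OUT={c:+, d:+, e:+; rest ⊤}

Merge at B2: IN[B2] = OUT[B0] ⊔ OUT[B1] = {a: ⊤, b: ⊤, c: ⊤, d: ⊤, e: ⊤, f: ⊤}
Applying B2's transfer function to that IN value gives OUT[B2] (row B2 above).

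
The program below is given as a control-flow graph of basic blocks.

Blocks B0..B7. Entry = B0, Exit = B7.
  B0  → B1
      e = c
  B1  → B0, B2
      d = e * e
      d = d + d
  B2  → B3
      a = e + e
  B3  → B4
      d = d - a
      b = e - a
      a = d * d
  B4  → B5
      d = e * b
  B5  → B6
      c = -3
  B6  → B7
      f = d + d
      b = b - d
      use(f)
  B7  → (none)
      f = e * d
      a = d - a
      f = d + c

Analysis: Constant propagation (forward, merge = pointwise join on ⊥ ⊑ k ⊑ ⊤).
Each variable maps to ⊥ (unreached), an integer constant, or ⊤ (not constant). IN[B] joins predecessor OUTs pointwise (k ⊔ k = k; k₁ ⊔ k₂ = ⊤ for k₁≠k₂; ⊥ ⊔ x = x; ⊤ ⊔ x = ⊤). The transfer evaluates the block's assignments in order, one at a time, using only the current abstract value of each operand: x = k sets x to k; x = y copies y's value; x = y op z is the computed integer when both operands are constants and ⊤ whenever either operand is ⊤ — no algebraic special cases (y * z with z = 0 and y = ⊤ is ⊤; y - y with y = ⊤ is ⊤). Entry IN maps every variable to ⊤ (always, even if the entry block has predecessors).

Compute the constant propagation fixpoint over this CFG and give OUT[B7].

Answer: {a: ⊤, b: ⊤, c: -3, d: ⊤, e: ⊤, f: ⊤}

Derivation:
Per-block solution:
  B0:   IN=(all ⊤)   OUT=(all ⊤)
  B1:   IN=(all ⊤)   OUT=(all ⊤)
  B2:   IN=(all ⊤)   OUT=(all ⊤)
  B3:   IN=(all ⊤)   OUT=(all ⊤)
  B4:   IN=(all ⊤)   OUT=(all ⊤)
  B5:   IN=(all ⊤)   OUT={c:-3; rest ⊤}
  B6:   IN={c:-3; rest ⊤}   OUT={c:-3; rest ⊤}
  B7:   IN={c:-3; rest ⊤}   OUT={c:-3; rest ⊤}

Merge at B7: IN[B7] = OUT[B6] = {a: ⊤, b: ⊤, c: -3, d: ⊤, e: ⊤, f: ⊤}
Applying B7's transfer function to that IN value gives OUT[B7] (row B7 above).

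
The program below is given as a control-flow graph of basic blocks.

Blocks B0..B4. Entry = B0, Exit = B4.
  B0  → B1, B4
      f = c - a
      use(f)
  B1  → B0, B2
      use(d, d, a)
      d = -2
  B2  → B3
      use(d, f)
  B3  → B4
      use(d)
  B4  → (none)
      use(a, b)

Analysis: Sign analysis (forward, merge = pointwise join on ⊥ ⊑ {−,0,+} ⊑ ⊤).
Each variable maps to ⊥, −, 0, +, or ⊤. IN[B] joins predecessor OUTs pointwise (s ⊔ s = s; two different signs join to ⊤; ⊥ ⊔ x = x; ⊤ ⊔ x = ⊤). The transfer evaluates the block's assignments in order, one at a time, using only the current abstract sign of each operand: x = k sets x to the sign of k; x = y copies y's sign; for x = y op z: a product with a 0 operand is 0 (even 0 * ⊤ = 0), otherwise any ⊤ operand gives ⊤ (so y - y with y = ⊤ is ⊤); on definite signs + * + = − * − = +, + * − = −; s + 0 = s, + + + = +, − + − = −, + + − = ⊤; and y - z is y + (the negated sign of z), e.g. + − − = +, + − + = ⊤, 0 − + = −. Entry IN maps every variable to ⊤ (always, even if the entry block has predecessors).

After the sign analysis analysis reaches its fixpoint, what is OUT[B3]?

Answer: {a: ⊤, b: ⊤, c: ⊤, d: -, e: ⊤, f: ⊤}

Trace:
Fixpoint table:
  B0:   IN=(all ⊤)   OUT=(all ⊤)
  B1:   IN=(all ⊤)   OUT={d:-; rest ⊤}
  B2:   IN={d:-; rest ⊤}   OUT={d:-; rest ⊤}
  B3:   IN={d:-; rest ⊤}   OUT={d:-; rest ⊤}
  B4:   IN=(all ⊤)   OUT=(all ⊤)

Merge at B3: IN[B3] = OUT[B2] = {a: ⊤, b: ⊤, c: ⊤, d: -, e: ⊤, f: ⊤}
Applying B3's transfer function to that IN value gives OUT[B3] (row B3 above).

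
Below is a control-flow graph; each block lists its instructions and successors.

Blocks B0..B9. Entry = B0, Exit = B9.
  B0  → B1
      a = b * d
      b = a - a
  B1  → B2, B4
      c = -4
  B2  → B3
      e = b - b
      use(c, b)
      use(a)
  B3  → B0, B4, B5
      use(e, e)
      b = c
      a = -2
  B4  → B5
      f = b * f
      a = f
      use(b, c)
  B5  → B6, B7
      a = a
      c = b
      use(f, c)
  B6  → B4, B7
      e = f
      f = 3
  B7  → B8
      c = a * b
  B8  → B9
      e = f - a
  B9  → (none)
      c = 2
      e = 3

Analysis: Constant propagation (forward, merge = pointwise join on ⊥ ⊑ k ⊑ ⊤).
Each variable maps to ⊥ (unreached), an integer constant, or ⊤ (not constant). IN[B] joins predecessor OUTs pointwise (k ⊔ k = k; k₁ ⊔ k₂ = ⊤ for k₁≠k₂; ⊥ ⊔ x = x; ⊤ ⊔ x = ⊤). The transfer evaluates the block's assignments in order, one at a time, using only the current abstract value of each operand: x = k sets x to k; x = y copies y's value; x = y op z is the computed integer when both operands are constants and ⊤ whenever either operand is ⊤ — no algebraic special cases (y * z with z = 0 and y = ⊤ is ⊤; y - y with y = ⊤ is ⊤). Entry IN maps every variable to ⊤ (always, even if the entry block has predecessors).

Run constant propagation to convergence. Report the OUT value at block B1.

Answer: {a: ⊤, b: ⊤, c: -4, d: ⊤, e: ⊤, f: ⊤}

Trace:
Fixpoint table:
  B0:  IN=(all ⊤)  OUT=(all ⊤)
  B1:  IN=(all ⊤)  OUT={c:-4; rest ⊤}
  B2:  IN={c:-4; rest ⊤}  OUT={c:-4; rest ⊤}
  B3:  IN={c:-4; rest ⊤}  OUT={a:-2, b:-4, c:-4; rest ⊤}
  B4:  IN=(all ⊤)  OUT=(all ⊤)
  B5:  IN=(all ⊤)  OUT=(all ⊤)
  B6:  IN=(all ⊤)  OUT={f:3; rest ⊤}
  B7:  IN=(all ⊤)  OUT=(all ⊤)
  B8:  IN=(all ⊤)  OUT=(all ⊤)
  B9:  IN=(all ⊤)  OUT={c:2, e:3; rest ⊤}

Merge at B1: IN[B1] = OUT[B0] = {a: ⊤, b: ⊤, c: ⊤, d: ⊤, e: ⊤, f: ⊤}
Applying B1's transfer function to that IN value gives OUT[B1] (row B1 above).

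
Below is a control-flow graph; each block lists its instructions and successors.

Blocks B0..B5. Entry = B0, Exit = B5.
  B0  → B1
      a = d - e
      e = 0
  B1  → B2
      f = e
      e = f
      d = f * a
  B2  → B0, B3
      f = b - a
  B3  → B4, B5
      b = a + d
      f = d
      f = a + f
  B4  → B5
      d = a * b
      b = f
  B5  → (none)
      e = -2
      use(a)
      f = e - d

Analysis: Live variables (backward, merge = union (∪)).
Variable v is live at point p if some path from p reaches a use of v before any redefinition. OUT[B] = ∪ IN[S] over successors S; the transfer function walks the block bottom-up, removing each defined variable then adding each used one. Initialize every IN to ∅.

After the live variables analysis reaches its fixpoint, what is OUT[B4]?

Fixpoint table:
  B0: | IN={b, d, e} | OUT={a, b, e}
  B1: | IN={a, b, e} | OUT={a, b, d, e}
  B2: | IN={a, b, d, e} | OUT={a, b, d, e}
  B3: | IN={a, d} | OUT={a, b, d, f}
  B4: | IN={a, b, f} | OUT={a, d}
  B5: | IN={a, d} | OUT={}

Merge at B4: OUT[B4] = IN[B5] = {a, d}

Answer: {a, d}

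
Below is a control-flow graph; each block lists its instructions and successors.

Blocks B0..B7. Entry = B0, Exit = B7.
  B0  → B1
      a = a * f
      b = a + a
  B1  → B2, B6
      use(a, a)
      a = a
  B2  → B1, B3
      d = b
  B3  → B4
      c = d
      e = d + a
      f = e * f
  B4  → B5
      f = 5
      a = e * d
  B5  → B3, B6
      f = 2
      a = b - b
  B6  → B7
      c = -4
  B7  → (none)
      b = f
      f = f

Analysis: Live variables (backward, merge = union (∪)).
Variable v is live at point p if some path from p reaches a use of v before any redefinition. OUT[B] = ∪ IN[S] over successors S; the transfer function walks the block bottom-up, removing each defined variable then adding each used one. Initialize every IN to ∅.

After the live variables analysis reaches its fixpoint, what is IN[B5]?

Fixpoint table:
  B0:  IN={a, f}  OUT={a, b, f}
  B1:  IN={a, b, f}  OUT={a, b, f}
  B2:  IN={a, b, f}  OUT={a, b, d, f}
  B3:  IN={a, b, d, f}  OUT={b, d, e}
  B4:  IN={b, d, e}  OUT={b, d}
  B5:  IN={b, d}  OUT={a, b, d, f}
  B6:  IN={f}  OUT={f}
  B7:  IN={f}  OUT={}

Merge at B5: OUT[B5] = IN[B3] ⊔ IN[B6] = {a, b, d, f}
Applying B5's transfer function to that OUT value gives IN[B5] (row B5 above).

Answer: {b, d}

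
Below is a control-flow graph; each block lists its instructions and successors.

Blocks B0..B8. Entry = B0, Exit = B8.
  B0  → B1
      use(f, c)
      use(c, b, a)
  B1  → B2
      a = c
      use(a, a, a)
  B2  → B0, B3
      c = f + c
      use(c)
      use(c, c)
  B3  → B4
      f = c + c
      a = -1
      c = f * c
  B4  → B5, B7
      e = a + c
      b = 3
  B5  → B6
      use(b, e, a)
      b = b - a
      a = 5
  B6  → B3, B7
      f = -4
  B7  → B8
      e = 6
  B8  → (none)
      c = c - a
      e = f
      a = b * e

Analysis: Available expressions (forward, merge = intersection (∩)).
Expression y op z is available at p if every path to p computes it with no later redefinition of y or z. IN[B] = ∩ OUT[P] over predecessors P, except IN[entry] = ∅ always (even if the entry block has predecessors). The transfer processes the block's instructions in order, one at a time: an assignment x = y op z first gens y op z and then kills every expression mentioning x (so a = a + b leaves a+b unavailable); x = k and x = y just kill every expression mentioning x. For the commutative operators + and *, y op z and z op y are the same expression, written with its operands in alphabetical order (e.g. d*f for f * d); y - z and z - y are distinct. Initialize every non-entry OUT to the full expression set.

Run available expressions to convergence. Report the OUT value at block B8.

Converged values:
  B0: | IN={} | OUT={}
  B1: | IN={} | OUT={}
  B2: | IN={} | OUT={}
  B3: | IN={} | OUT={}
  B4: | IN={} | OUT={a+c}
  B5: | IN={a+c} | OUT={}
  B6: | IN={} | OUT={}
  B7: | IN={} | OUT={}
  B8: | IN={} | OUT={b*e}

Merge at B8: IN[B8] = OUT[B7] = {}
Applying B8's transfer function to that IN value gives OUT[B8] (row B8 above).

Answer: {b*e}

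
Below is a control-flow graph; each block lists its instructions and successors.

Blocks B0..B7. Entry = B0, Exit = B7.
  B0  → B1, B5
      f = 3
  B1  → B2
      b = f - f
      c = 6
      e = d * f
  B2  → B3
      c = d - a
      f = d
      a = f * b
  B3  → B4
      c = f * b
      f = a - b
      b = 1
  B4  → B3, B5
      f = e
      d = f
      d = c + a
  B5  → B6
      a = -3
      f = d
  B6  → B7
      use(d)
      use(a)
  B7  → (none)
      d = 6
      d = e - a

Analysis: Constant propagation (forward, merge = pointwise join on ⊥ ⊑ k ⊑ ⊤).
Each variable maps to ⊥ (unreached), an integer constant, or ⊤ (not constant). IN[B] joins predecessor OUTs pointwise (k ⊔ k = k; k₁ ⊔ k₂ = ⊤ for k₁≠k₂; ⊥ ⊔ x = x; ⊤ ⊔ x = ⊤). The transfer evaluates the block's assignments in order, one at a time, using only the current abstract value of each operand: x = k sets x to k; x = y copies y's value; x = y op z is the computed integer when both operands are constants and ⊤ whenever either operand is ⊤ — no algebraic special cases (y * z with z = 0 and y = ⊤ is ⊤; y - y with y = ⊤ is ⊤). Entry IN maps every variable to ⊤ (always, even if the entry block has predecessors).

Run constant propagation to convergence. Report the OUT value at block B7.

Per-block solution:
  B0:  IN=(all ⊤)  OUT={f:3; rest ⊤}
  B1:  IN={f:3; rest ⊤}  OUT={b:0, c:6, f:3; rest ⊤}
  B2:  IN={b:0, c:6, f:3; rest ⊤}  OUT={b:0; rest ⊤}
  B3:  IN=(all ⊤)  OUT={b:1; rest ⊤}
  B4:  IN={b:1; rest ⊤}  OUT={b:1; rest ⊤}
  B5:  IN=(all ⊤)  OUT={a:-3; rest ⊤}
  B6:  IN={a:-3; rest ⊤}  OUT={a:-3; rest ⊤}
  B7:  IN={a:-3; rest ⊤}  OUT={a:-3; rest ⊤}

Merge at B7: IN[B7] = OUT[B6] = {a: -3, b: ⊤, c: ⊤, d: ⊤, e: ⊤, f: ⊤}
Applying B7's transfer function to that IN value gives OUT[B7] (row B7 above).

Answer: {a: -3, b: ⊤, c: ⊤, d: ⊤, e: ⊤, f: ⊤}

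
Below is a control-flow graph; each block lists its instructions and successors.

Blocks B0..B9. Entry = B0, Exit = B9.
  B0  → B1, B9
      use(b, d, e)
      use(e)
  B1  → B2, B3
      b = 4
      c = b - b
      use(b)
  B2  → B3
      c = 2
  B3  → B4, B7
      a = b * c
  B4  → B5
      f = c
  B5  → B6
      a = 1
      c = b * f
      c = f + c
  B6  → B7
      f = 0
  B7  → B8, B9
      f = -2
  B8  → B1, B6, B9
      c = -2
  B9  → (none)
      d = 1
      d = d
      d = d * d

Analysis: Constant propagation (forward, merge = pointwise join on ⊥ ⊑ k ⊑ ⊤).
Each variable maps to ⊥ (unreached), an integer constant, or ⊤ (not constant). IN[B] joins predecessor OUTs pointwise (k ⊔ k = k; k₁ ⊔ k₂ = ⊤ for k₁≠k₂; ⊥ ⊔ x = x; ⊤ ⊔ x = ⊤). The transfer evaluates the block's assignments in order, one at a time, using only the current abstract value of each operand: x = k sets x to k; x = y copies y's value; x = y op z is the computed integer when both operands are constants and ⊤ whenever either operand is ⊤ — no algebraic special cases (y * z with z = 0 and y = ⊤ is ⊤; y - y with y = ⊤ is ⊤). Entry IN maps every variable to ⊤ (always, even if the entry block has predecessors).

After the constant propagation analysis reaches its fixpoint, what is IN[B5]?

Converged values:
  B0:  IN=(all ⊤)  OUT=(all ⊤)
  B1:  IN=(all ⊤)  OUT={b:4, c:0; rest ⊤}
  B2:  IN={b:4, c:0; rest ⊤}  OUT={b:4, c:2; rest ⊤}
  B3:  IN={b:4; rest ⊤}  OUT={b:4; rest ⊤}
  B4:  IN={b:4; rest ⊤}  OUT={b:4; rest ⊤}
  B5:  IN={b:4; rest ⊤}  OUT={a:1, b:4; rest ⊤}
  B6:  IN={b:4; rest ⊤}  OUT={b:4, f:0; rest ⊤}
  B7:  IN={b:4; rest ⊤}  OUT={b:4, f:-2; rest ⊤}
  B8:  IN={b:4, f:-2; rest ⊤}  OUT={b:4, c:-2, f:-2; rest ⊤}
  B9:  IN=(all ⊤)  OUT={d:1; rest ⊤}

Merge at B5: IN[B5] = OUT[B4] = {a: ⊤, b: 4, c: ⊤, d: ⊤, e: ⊤, f: ⊤}

Answer: {a: ⊤, b: 4, c: ⊤, d: ⊤, e: ⊤, f: ⊤}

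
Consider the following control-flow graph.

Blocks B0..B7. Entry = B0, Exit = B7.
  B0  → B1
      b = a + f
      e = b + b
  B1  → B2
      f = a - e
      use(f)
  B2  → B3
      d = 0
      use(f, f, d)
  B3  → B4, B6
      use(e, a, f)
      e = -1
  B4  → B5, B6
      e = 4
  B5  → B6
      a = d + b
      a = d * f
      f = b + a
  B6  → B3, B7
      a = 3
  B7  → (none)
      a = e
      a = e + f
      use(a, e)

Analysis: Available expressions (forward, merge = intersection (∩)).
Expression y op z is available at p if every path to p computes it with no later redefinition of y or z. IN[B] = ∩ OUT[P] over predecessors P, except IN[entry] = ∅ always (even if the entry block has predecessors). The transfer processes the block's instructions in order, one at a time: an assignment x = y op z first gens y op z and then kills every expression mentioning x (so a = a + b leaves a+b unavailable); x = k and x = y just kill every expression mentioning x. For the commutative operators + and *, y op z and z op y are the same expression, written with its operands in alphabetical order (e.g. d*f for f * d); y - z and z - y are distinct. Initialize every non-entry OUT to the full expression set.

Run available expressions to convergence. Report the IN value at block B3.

Answer: {b+b}

Working:
Per-block solution:
  B0: | IN={} | OUT={a+f, b+b}
  B1: | IN={a+f, b+b} | OUT={a-e, b+b}
  B2: | IN={a-e, b+b} | OUT={a-e, b+b}
  B3: | IN={b+b} | OUT={b+b}
  B4: | IN={b+b} | OUT={b+b}
  B5: | IN={b+b} | OUT={a+b, b+b, b+d}
  B6: | IN={b+b} | OUT={b+b}
  B7: | IN={b+b} | OUT={b+b, e+f}

Merge at B3: IN[B3] = OUT[B2] ∩ OUT[B6] = {b+b}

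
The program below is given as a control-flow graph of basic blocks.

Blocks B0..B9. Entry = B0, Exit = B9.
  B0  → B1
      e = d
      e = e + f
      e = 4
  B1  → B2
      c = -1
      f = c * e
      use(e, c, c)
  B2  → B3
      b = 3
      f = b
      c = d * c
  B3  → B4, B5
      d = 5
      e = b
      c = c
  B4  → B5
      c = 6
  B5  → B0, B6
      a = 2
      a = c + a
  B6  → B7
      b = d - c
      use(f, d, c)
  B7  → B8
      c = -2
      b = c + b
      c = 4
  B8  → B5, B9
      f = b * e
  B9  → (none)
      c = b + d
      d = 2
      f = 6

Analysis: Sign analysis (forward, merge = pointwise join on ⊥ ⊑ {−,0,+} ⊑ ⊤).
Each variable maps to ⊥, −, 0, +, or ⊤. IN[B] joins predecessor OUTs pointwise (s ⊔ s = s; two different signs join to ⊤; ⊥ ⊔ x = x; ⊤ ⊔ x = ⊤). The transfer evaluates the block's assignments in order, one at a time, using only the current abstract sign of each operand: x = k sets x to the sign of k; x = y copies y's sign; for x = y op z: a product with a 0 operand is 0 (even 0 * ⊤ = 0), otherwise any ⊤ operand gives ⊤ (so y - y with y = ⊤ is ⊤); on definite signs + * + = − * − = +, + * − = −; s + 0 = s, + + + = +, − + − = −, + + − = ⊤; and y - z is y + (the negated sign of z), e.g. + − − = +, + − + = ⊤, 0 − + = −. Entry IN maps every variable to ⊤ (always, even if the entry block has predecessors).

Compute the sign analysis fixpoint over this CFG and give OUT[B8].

Per-block solution:
  B0:  IN=(all ⊤)  OUT={e:+; rest ⊤}
  B1:  IN={e:+; rest ⊤}  OUT={c:-, e:+, f:-; rest ⊤}
  B2:  IN={c:-, e:+, f:-; rest ⊤}  OUT={b:+, e:+, f:+; rest ⊤}
  B3:  IN={b:+, e:+, f:+; rest ⊤}  OUT={b:+, d:+, e:+, f:+; rest ⊤}
  B4:  IN={b:+, d:+, e:+, f:+; rest ⊤}  OUT={b:+, c:+, d:+, e:+, f:+; rest ⊤}
  B5:  IN={d:+, e:+; rest ⊤}  OUT={d:+, e:+; rest ⊤}
  B6:  IN={d:+, e:+; rest ⊤}  OUT={d:+, e:+; rest ⊤}
  B7:  IN={d:+, e:+; rest ⊤}  OUT={c:+, d:+, e:+; rest ⊤}
  B8:  IN={c:+, d:+, e:+; rest ⊤}  OUT={c:+, d:+, e:+; rest ⊤}
  B9:  IN={c:+, d:+, e:+; rest ⊤}  OUT={d:+, e:+, f:+; rest ⊤}

Merge at B8: IN[B8] = OUT[B7] = {a: ⊤, b: ⊤, c: +, d: +, e: +, f: ⊤}
Applying B8's transfer function to that IN value gives OUT[B8] (row B8 above).

Answer: {a: ⊤, b: ⊤, c: +, d: +, e: +, f: ⊤}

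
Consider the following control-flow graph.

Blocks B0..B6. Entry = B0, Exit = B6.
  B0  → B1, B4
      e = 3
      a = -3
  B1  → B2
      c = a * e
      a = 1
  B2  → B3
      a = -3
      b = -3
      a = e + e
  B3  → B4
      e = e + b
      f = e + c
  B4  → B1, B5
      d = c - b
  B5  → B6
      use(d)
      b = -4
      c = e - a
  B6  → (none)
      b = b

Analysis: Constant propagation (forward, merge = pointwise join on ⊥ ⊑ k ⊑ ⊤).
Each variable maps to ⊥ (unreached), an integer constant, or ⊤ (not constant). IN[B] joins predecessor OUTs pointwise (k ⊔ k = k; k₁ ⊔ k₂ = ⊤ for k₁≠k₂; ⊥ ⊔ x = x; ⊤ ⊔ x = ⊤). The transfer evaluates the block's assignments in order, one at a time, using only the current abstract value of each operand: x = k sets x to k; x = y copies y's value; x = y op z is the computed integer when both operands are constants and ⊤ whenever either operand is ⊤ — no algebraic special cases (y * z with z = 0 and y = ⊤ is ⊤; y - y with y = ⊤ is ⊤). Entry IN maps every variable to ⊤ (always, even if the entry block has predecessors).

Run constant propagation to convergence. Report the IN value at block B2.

Fixpoint table:
  B0:  IN=(all ⊤)  OUT={a:-3, e:3; rest ⊤}
  B1:  IN=(all ⊤)  OUT={a:1; rest ⊤}
  B2:  IN={a:1; rest ⊤}  OUT={b:-3; rest ⊤}
  B3:  IN={b:-3; rest ⊤}  OUT={b:-3; rest ⊤}
  B4:  IN=(all ⊤)  OUT=(all ⊤)
  B5:  IN=(all ⊤)  OUT={b:-4; rest ⊤}
  B6:  IN={b:-4; rest ⊤}  OUT={b:-4; rest ⊤}

Merge at B2: IN[B2] = OUT[B1] = {a: 1, b: ⊤, c: ⊤, d: ⊤, e: ⊤, f: ⊤}

Answer: {a: 1, b: ⊤, c: ⊤, d: ⊤, e: ⊤, f: ⊤}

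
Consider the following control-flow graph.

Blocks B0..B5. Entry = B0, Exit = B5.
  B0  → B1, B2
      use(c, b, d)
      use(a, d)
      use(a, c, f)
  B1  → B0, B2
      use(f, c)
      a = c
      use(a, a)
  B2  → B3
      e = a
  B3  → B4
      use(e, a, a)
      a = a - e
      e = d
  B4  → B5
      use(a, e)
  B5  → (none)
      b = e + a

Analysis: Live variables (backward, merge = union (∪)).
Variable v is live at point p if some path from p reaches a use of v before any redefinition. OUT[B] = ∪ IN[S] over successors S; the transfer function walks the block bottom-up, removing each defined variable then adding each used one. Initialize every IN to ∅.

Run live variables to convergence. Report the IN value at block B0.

Fixpoint table:
  B0:   IN={a, b, c, d, f}   OUT={a, b, c, d, f}
  B1:   IN={b, c, d, f}   OUT={a, b, c, d, f}
  B2:   IN={a, d}   OUT={a, d, e}
  B3:   IN={a, d, e}   OUT={a, e}
  B4:   IN={a, e}   OUT={a, e}
  B5:   IN={a, e}   OUT={}

Merge at B0: OUT[B0] = IN[B1] ⊔ IN[B2] = {a, b, c, d, f}
Applying B0's transfer function to that OUT value gives IN[B0] (row B0 above).

Answer: {a, b, c, d, f}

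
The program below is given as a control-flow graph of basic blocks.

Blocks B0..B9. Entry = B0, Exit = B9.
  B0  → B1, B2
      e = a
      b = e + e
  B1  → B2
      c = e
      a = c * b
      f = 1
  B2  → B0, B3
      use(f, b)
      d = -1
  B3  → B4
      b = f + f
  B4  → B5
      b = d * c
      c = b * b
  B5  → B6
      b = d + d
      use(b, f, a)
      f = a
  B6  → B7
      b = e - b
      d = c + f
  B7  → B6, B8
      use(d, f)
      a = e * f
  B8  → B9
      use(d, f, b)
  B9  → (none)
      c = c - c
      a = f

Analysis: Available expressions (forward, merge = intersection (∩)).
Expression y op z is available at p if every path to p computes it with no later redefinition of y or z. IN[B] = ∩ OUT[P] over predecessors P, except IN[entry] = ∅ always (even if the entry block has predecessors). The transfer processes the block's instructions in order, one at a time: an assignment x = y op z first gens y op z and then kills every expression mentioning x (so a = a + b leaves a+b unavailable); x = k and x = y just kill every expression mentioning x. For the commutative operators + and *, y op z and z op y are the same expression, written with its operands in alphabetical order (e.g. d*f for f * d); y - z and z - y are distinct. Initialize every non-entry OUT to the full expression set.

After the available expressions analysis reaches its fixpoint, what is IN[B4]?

Answer: {e+e, f+f}

Working:
Per-block solution:
  B0:  IN={}  OUT={e+e}
  B1:  IN={e+e}  OUT={b*c, e+e}
  B2:  IN={e+e}  OUT={e+e}
  B3:  IN={e+e}  OUT={e+e, f+f}
  B4:  IN={e+e, f+f}  OUT={b*b, e+e, f+f}
  B5:  IN={b*b, e+e, f+f}  OUT={d+d, e+e}
  B6:  IN={e+e}  OUT={c+f, e+e}
  B7:  IN={c+f, e+e}  OUT={c+f, e*f, e+e}
  B8:  IN={c+f, e*f, e+e}  OUT={c+f, e*f, e+e}
  B9:  IN={c+f, e*f, e+e}  OUT={e*f, e+e}

Merge at B4: IN[B4] = OUT[B3] = {e+e, f+f}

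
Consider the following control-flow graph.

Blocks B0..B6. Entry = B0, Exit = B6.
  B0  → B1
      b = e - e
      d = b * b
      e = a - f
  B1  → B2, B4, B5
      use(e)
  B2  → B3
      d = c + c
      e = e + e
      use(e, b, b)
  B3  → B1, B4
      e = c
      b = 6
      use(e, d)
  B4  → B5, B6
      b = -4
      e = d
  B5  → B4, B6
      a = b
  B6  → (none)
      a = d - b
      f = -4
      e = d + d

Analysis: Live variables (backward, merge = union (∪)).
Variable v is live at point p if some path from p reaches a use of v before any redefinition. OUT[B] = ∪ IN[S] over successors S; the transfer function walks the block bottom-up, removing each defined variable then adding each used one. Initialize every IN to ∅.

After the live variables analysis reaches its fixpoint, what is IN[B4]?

Answer: {d}

Working:
Per-block solution:
  B0:  IN={a, c, e, f}  OUT={b, c, d, e}
  B1:  IN={b, c, d, e}  OUT={b, c, d, e}
  B2:  IN={b, c, e}  OUT={c, d}
  B3:  IN={c, d}  OUT={b, c, d, e}
  B4:  IN={d}  OUT={b, d}
  B5:  IN={b, d}  OUT={b, d}
  B6:  IN={b, d}  OUT={}

Merge at B4: OUT[B4] = IN[B5] ⊔ IN[B6] = {b, d}
Applying B4's transfer function to that OUT value gives IN[B4] (row B4 above).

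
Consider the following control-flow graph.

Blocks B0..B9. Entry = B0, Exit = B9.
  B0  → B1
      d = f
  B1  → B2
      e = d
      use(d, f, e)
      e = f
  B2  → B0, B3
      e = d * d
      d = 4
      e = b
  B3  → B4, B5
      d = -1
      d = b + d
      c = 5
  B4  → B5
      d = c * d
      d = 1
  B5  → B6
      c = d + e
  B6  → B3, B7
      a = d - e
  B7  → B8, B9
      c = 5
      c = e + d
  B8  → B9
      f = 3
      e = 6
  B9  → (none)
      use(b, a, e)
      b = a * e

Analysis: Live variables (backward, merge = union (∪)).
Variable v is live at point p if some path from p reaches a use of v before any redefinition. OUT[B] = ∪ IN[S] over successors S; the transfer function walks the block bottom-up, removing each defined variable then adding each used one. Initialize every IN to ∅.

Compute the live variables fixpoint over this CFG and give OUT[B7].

Fixpoint table:
  B0:  IN={b, f}  OUT={b, d, f}
  B1:  IN={b, d, f}  OUT={b, d, f}
  B2:  IN={b, d, f}  OUT={b, e, f}
  B3:  IN={b, e}  OUT={b, c, d, e}
  B4:  IN={b, c, d, e}  OUT={b, d, e}
  B5:  IN={b, d, e}  OUT={b, d, e}
  B6:  IN={b, d, e}  OUT={a, b, d, e}
  B7:  IN={a, b, d, e}  OUT={a, b, e}
  B8:  IN={a, b}  OUT={a, b, e}
  B9:  IN={a, b, e}  OUT={}

Merge at B7: OUT[B7] = IN[B8] ⊔ IN[B9] = {a, b, e}

Answer: {a, b, e}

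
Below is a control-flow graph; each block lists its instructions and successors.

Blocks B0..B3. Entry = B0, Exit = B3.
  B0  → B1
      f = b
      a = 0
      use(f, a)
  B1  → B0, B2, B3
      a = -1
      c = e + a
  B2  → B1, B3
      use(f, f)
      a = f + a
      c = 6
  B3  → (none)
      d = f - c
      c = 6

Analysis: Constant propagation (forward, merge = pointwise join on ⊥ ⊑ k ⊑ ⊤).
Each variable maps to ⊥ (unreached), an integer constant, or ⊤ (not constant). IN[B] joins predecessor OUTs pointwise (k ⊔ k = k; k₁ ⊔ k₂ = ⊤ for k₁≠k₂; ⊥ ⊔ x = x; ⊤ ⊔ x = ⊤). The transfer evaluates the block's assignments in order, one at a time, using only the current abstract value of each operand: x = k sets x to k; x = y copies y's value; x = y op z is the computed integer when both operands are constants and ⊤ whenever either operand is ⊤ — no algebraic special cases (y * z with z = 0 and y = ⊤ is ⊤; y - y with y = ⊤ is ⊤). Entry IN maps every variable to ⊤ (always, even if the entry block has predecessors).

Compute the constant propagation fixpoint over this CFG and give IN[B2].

Fixpoint table:
  B0:  IN=(all ⊤)  OUT={a:0; rest ⊤}
  B1:  IN=(all ⊤)  OUT={a:-1; rest ⊤}
  B2:  IN={a:-1; rest ⊤}  OUT={c:6; rest ⊤}
  B3:  IN=(all ⊤)  OUT={c:6; rest ⊤}

Merge at B2: IN[B2] = OUT[B1] = {a: -1, b: ⊤, c: ⊤, d: ⊤, e: ⊤, f: ⊤}

Answer: {a: -1, b: ⊤, c: ⊤, d: ⊤, e: ⊤, f: ⊤}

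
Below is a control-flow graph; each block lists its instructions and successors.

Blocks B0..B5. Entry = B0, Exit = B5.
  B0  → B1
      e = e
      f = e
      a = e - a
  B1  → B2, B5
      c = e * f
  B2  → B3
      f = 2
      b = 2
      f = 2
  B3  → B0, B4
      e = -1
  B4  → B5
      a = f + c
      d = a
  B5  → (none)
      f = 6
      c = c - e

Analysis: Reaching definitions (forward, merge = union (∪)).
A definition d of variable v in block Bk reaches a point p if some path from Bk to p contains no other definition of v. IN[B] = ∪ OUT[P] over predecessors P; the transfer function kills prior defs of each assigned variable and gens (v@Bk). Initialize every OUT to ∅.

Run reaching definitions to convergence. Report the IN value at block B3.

Answer: {a@B0, b@B2, c@B1, e@B0, f@B2}

Working:
Converged values:
  B0: | IN={a@B0, b@B2, c@B1, e@B3, f@B2} | OUT={a@B0, b@B2, c@B1, e@B0, f@B0}
  B1: | IN={a@B0, b@B2, c@B1, e@B0, f@B0} | OUT={a@B0, b@B2, c@B1, e@B0, f@B0}
  B2: | IN={a@B0, b@B2, c@B1, e@B0, f@B0} | OUT={a@B0, b@B2, c@B1, e@B0, f@B2}
  B3: | IN={a@B0, b@B2, c@B1, e@B0, f@B2} | OUT={a@B0, b@B2, c@B1, e@B3, f@B2}
  B4: | IN={a@B0, b@B2, c@B1, e@B3, f@B2} | OUT={a@B4, b@B2, c@B1, d@B4, e@B3, f@B2}
  B5: | IN={a@B0, a@B4, b@B2, c@B1, d@B4, e@B0, e@B3, f@B0, f@B2} | OUT={a@B0, a@B4, b@B2, c@B5, d@B4, e@B0, e@B3, f@B5}

Merge at B3: IN[B3] = OUT[B2] = {a@B0, b@B2, c@B1, e@B0, f@B2}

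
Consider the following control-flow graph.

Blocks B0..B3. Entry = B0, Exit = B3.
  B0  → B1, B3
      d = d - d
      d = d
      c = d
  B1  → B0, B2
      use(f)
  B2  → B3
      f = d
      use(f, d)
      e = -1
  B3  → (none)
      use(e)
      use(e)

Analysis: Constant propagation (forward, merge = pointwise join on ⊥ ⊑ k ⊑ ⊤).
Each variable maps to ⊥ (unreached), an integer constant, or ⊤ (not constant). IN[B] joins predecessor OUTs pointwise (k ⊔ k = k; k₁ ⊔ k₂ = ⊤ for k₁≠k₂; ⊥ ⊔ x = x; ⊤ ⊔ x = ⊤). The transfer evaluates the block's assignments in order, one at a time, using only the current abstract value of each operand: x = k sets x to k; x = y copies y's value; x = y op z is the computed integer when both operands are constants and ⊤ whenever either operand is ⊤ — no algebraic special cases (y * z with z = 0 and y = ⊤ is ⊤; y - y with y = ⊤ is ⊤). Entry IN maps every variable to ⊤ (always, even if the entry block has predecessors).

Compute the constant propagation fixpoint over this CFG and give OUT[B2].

Answer: {a: ⊤, b: ⊤, c: ⊤, d: ⊤, e: -1, f: ⊤}

Working:
Per-block solution:
  B0:  IN=(all ⊤)  OUT=(all ⊤)
  B1:  IN=(all ⊤)  OUT=(all ⊤)
  B2:  IN=(all ⊤)  OUT={e:-1; rest ⊤}
  B3:  IN=(all ⊤)  OUT=(all ⊤)

Merge at B2: IN[B2] = OUT[B1] = {a: ⊤, b: ⊤, c: ⊤, d: ⊤, e: ⊤, f: ⊤}
Applying B2's transfer function to that IN value gives OUT[B2] (row B2 above).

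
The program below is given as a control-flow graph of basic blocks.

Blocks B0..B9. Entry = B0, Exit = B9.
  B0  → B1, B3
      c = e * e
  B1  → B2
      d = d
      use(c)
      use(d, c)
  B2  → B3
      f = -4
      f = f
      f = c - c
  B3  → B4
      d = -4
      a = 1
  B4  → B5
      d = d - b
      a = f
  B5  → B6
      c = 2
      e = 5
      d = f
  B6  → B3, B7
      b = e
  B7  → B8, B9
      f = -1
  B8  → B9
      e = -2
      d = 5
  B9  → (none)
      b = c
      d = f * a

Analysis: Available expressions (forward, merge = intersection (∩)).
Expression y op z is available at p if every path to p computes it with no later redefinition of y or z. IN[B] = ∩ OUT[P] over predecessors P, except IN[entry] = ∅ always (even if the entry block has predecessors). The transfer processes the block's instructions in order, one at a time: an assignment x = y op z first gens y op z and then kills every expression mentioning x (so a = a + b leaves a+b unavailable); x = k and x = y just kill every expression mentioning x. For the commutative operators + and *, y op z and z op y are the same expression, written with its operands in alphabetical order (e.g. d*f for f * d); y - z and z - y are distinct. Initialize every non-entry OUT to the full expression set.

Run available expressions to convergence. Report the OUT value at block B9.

Fixpoint table:
  B0:   IN={}   OUT={e*e}
  B1:   IN={e*e}   OUT={e*e}
  B2:   IN={e*e}   OUT={c-c, e*e}
  B3:   IN={}   OUT={}
  B4:   IN={}   OUT={}
  B5:   IN={}   OUT={}
  B6:   IN={}   OUT={}
  B7:   IN={}   OUT={}
  B8:   IN={}   OUT={}
  B9:   IN={}   OUT={a*f}

Merge at B9: IN[B9] = OUT[B7] ∩ OUT[B8] = {}
Applying B9's transfer function to that IN value gives OUT[B9] (row B9 above).

Answer: {a*f}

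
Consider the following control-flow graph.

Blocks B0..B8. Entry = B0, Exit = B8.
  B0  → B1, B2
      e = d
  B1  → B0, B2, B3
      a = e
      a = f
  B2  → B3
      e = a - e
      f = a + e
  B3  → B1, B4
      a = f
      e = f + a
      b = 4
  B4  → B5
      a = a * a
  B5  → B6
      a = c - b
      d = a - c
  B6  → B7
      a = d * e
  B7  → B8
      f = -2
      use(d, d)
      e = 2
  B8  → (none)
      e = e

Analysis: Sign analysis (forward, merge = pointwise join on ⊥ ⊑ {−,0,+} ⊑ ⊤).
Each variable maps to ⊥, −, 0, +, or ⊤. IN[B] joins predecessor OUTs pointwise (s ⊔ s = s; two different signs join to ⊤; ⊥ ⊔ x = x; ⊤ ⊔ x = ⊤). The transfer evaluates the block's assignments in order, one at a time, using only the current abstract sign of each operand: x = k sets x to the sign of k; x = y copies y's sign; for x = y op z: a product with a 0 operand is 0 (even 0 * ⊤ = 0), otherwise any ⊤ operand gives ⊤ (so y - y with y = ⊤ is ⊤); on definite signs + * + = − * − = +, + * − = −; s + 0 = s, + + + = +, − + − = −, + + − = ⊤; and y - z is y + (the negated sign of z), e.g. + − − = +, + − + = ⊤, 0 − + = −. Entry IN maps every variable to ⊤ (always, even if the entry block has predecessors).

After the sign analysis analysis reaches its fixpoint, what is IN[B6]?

Converged values:
  B0:   IN=(all ⊤)   OUT=(all ⊤)
  B1:   IN=(all ⊤)   OUT=(all ⊤)
  B2:   IN=(all ⊤)   OUT=(all ⊤)
  B3:   IN=(all ⊤)   OUT={b:+; rest ⊤}
  B4:   IN={b:+; rest ⊤}   OUT={b:+; rest ⊤}
  B5:   IN={b:+; rest ⊤}   OUT={b:+; rest ⊤}
  B6:   IN={b:+; rest ⊤}   OUT={b:+; rest ⊤}
  B7:   IN={b:+; rest ⊤}   OUT={b:+, e:+, f:-; rest ⊤}
  B8:   IN={b:+, e:+, f:-; rest ⊤}   OUT={b:+, e:+, f:-; rest ⊤}

Merge at B6: IN[B6] = OUT[B5] = {a: ⊤, b: +, c: ⊤, d: ⊤, e: ⊤, f: ⊤}

Answer: {a: ⊤, b: +, c: ⊤, d: ⊤, e: ⊤, f: ⊤}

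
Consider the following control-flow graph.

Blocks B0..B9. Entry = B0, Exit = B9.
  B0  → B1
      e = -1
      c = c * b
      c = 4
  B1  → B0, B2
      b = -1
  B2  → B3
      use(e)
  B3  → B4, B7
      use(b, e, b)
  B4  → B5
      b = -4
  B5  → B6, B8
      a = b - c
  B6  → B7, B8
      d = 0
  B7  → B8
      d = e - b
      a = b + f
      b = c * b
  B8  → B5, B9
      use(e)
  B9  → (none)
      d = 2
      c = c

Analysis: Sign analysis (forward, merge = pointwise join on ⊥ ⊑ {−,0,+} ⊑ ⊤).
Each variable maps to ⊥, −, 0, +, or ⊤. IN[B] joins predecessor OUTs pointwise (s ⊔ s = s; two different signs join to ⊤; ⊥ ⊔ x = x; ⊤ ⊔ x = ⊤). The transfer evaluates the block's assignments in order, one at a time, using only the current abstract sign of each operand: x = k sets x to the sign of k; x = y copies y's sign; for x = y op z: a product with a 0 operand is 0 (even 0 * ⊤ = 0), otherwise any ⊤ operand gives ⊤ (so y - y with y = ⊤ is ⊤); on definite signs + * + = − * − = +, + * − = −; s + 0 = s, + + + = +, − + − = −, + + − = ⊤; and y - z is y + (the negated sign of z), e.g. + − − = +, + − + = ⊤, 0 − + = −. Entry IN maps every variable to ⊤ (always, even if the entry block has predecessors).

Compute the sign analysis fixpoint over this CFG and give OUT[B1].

Per-block solution:
  B0:  IN=(all ⊤)  OUT={c:+, e:-; rest ⊤}
  B1:  IN={c:+, e:-; rest ⊤}  OUT={b:-, c:+, e:-; rest ⊤}
  B2:  IN={b:-, c:+, e:-; rest ⊤}  OUT={b:-, c:+, e:-; rest ⊤}
  B3:  IN={b:-, c:+, e:-; rest ⊤}  OUT={b:-, c:+, e:-; rest ⊤}
  B4:  IN={b:-, c:+, e:-; rest ⊤}  OUT={b:-, c:+, e:-; rest ⊤}
  B5:  IN={b:-, c:+, e:-; rest ⊤}  OUT={a:-, b:-, c:+, e:-; rest ⊤}
  B6:  IN={a:-, b:-, c:+, e:-; rest ⊤}  OUT={a:-, b:-, c:+, d:0, e:-; rest ⊤}
  B7:  IN={b:-, c:+, e:-; rest ⊤}  OUT={b:-, c:+, e:-; rest ⊤}
  B8:  IN={b:-, c:+, e:-; rest ⊤}  OUT={b:-, c:+, e:-; rest ⊤}
  B9:  IN={b:-, c:+, e:-; rest ⊤}  OUT={b:-, c:+, d:+, e:-; rest ⊤}

Merge at B1: IN[B1] = OUT[B0] = {a: ⊤, b: ⊤, c: +, d: ⊤, e: -, f: ⊤}
Applying B1's transfer function to that IN value gives OUT[B1] (row B1 above).

Answer: {a: ⊤, b: -, c: +, d: ⊤, e: -, f: ⊤}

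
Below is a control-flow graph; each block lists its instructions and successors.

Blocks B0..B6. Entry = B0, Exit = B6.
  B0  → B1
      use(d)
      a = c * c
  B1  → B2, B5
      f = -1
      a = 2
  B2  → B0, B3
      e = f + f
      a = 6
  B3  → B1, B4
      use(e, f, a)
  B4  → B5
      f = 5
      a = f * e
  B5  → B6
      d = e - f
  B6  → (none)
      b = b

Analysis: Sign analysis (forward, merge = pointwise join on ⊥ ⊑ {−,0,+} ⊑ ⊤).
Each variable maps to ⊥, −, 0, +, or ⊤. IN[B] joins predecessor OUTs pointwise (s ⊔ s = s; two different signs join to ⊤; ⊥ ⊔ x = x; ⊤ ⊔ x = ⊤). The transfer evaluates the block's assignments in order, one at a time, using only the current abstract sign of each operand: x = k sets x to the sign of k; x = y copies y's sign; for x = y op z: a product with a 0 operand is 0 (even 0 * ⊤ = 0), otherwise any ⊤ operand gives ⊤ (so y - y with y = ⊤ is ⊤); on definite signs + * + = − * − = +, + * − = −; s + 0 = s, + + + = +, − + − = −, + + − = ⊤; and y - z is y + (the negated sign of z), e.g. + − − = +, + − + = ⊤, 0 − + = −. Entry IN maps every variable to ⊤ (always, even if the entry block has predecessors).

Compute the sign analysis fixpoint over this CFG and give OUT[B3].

Per-block solution:
  B0:  IN=(all ⊤)  OUT=(all ⊤)
  B1:  IN=(all ⊤)  OUT={a:+, f:-; rest ⊤}
  B2:  IN={a:+, f:-; rest ⊤}  OUT={a:+, e:-, f:-; rest ⊤}
  B3:  IN={a:+, e:-, f:-; rest ⊤}  OUT={a:+, e:-, f:-; rest ⊤}
  B4:  IN={a:+, e:-, f:-; rest ⊤}  OUT={a:-, e:-, f:+; rest ⊤}
  B5:  IN=(all ⊤)  OUT=(all ⊤)
  B6:  IN=(all ⊤)  OUT=(all ⊤)

Merge at B3: IN[B3] = OUT[B2] = {a: +, b: ⊤, c: ⊤, d: ⊤, e: -, f: -}
Applying B3's transfer function to that IN value gives OUT[B3] (row B3 above).

Answer: {a: +, b: ⊤, c: ⊤, d: ⊤, e: -, f: -}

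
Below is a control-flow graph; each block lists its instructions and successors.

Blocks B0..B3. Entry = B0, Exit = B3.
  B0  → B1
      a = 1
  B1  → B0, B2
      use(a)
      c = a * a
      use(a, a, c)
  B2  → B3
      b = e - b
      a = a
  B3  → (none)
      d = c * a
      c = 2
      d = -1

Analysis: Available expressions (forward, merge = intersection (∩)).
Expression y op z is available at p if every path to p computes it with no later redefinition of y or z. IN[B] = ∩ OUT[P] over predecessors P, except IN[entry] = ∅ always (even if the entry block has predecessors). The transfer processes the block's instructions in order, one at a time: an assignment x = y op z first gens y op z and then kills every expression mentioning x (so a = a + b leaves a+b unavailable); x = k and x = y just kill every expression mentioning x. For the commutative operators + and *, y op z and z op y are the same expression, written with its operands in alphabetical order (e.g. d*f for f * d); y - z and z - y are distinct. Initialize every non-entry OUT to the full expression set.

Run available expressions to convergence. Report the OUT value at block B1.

Fixpoint table:
  B0:  IN={}  OUT={}
  B1:  IN={}  OUT={a*a}
  B2:  IN={a*a}  OUT={}
  B3:  IN={}  OUT={}

Merge at B1: IN[B1] = OUT[B0] = {}
Applying B1's transfer function to that IN value gives OUT[B1] (row B1 above).

Answer: {a*a}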